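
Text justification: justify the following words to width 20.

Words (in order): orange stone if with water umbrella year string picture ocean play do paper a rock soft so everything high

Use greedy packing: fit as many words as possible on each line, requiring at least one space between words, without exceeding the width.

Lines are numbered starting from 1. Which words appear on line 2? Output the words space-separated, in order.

Line 1: ['orange', 'stone', 'if', 'with'] (min_width=20, slack=0)
Line 2: ['water', 'umbrella', 'year'] (min_width=19, slack=1)
Line 3: ['string', 'picture', 'ocean'] (min_width=20, slack=0)
Line 4: ['play', 'do', 'paper', 'a', 'rock'] (min_width=20, slack=0)
Line 5: ['soft', 'so', 'everything'] (min_width=18, slack=2)
Line 6: ['high'] (min_width=4, slack=16)

Answer: water umbrella year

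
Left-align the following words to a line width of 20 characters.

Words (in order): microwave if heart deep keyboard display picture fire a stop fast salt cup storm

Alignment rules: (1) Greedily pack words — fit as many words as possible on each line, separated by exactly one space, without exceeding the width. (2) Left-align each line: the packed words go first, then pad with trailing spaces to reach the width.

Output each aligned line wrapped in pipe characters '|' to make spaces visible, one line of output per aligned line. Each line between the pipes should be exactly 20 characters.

Answer: |microwave if heart  |
|deep keyboard       |
|display picture fire|
|a stop fast salt cup|
|storm               |

Derivation:
Line 1: ['microwave', 'if', 'heart'] (min_width=18, slack=2)
Line 2: ['deep', 'keyboard'] (min_width=13, slack=7)
Line 3: ['display', 'picture', 'fire'] (min_width=20, slack=0)
Line 4: ['a', 'stop', 'fast', 'salt', 'cup'] (min_width=20, slack=0)
Line 5: ['storm'] (min_width=5, slack=15)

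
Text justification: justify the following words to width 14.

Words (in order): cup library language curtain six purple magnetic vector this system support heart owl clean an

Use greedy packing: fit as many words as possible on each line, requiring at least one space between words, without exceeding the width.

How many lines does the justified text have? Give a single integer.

Line 1: ['cup', 'library'] (min_width=11, slack=3)
Line 2: ['language'] (min_width=8, slack=6)
Line 3: ['curtain', 'six'] (min_width=11, slack=3)
Line 4: ['purple'] (min_width=6, slack=8)
Line 5: ['magnetic'] (min_width=8, slack=6)
Line 6: ['vector', 'this'] (min_width=11, slack=3)
Line 7: ['system', 'support'] (min_width=14, slack=0)
Line 8: ['heart', 'owl'] (min_width=9, slack=5)
Line 9: ['clean', 'an'] (min_width=8, slack=6)
Total lines: 9

Answer: 9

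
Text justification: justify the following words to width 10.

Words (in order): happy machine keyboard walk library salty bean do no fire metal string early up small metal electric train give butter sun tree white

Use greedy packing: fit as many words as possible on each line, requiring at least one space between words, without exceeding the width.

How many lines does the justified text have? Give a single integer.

Answer: 16

Derivation:
Line 1: ['happy'] (min_width=5, slack=5)
Line 2: ['machine'] (min_width=7, slack=3)
Line 3: ['keyboard'] (min_width=8, slack=2)
Line 4: ['walk'] (min_width=4, slack=6)
Line 5: ['library'] (min_width=7, slack=3)
Line 6: ['salty', 'bean'] (min_width=10, slack=0)
Line 7: ['do', 'no', 'fire'] (min_width=10, slack=0)
Line 8: ['metal'] (min_width=5, slack=5)
Line 9: ['string'] (min_width=6, slack=4)
Line 10: ['early', 'up'] (min_width=8, slack=2)
Line 11: ['small'] (min_width=5, slack=5)
Line 12: ['metal'] (min_width=5, slack=5)
Line 13: ['electric'] (min_width=8, slack=2)
Line 14: ['train', 'give'] (min_width=10, slack=0)
Line 15: ['butter', 'sun'] (min_width=10, slack=0)
Line 16: ['tree', 'white'] (min_width=10, slack=0)
Total lines: 16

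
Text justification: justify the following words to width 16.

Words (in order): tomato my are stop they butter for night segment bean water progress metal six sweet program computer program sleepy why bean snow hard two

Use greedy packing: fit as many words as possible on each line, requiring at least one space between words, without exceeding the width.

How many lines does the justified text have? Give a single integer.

Answer: 10

Derivation:
Line 1: ['tomato', 'my', 'are'] (min_width=13, slack=3)
Line 2: ['stop', 'they', 'butter'] (min_width=16, slack=0)
Line 3: ['for', 'night'] (min_width=9, slack=7)
Line 4: ['segment', 'bean'] (min_width=12, slack=4)
Line 5: ['water', 'progress'] (min_width=14, slack=2)
Line 6: ['metal', 'six', 'sweet'] (min_width=15, slack=1)
Line 7: ['program', 'computer'] (min_width=16, slack=0)
Line 8: ['program', 'sleepy'] (min_width=14, slack=2)
Line 9: ['why', 'bean', 'snow'] (min_width=13, slack=3)
Line 10: ['hard', 'two'] (min_width=8, slack=8)
Total lines: 10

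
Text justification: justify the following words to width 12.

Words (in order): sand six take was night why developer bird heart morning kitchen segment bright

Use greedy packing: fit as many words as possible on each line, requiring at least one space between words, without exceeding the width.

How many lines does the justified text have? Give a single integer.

Line 1: ['sand', 'six'] (min_width=8, slack=4)
Line 2: ['take', 'was'] (min_width=8, slack=4)
Line 3: ['night', 'why'] (min_width=9, slack=3)
Line 4: ['developer'] (min_width=9, slack=3)
Line 5: ['bird', 'heart'] (min_width=10, slack=2)
Line 6: ['morning'] (min_width=7, slack=5)
Line 7: ['kitchen'] (min_width=7, slack=5)
Line 8: ['segment'] (min_width=7, slack=5)
Line 9: ['bright'] (min_width=6, slack=6)
Total lines: 9

Answer: 9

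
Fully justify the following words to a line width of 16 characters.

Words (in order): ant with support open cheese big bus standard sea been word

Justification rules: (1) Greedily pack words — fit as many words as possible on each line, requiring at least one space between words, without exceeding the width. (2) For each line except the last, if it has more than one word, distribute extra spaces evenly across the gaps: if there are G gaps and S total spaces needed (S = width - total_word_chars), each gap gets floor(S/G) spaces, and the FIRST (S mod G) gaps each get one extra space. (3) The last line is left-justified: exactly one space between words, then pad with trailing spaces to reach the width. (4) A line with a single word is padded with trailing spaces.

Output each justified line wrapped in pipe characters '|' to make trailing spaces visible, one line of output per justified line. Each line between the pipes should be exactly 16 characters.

Answer: |ant with support|
|open  cheese big|
|bus standard sea|
|been word       |

Derivation:
Line 1: ['ant', 'with', 'support'] (min_width=16, slack=0)
Line 2: ['open', 'cheese', 'big'] (min_width=15, slack=1)
Line 3: ['bus', 'standard', 'sea'] (min_width=16, slack=0)
Line 4: ['been', 'word'] (min_width=9, slack=7)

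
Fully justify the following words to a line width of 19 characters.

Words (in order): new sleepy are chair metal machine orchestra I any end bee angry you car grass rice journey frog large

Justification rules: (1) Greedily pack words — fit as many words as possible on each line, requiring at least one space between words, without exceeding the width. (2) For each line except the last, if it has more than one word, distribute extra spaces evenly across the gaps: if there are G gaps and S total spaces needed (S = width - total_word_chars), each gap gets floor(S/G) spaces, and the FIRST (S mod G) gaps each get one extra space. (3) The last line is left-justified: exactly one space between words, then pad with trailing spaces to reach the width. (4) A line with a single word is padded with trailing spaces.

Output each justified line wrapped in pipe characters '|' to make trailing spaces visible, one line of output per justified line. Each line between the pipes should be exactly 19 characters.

Answer: |new    sleepy   are|
|chair metal machine|
|orchestra I any end|
|bee  angry  you car|
|grass  rice journey|
|frog large         |

Derivation:
Line 1: ['new', 'sleepy', 'are'] (min_width=14, slack=5)
Line 2: ['chair', 'metal', 'machine'] (min_width=19, slack=0)
Line 3: ['orchestra', 'I', 'any', 'end'] (min_width=19, slack=0)
Line 4: ['bee', 'angry', 'you', 'car'] (min_width=17, slack=2)
Line 5: ['grass', 'rice', 'journey'] (min_width=18, slack=1)
Line 6: ['frog', 'large'] (min_width=10, slack=9)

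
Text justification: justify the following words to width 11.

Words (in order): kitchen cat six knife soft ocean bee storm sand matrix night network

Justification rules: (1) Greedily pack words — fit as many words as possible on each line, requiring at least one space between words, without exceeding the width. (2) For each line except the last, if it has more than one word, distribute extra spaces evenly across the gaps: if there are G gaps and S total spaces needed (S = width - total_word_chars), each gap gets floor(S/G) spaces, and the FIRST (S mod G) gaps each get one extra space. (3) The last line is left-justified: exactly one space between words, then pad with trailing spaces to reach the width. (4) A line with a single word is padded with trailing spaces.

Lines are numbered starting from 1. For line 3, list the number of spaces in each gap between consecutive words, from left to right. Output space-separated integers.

Answer: 2

Derivation:
Line 1: ['kitchen', 'cat'] (min_width=11, slack=0)
Line 2: ['six', 'knife'] (min_width=9, slack=2)
Line 3: ['soft', 'ocean'] (min_width=10, slack=1)
Line 4: ['bee', 'storm'] (min_width=9, slack=2)
Line 5: ['sand', 'matrix'] (min_width=11, slack=0)
Line 6: ['night'] (min_width=5, slack=6)
Line 7: ['network'] (min_width=7, slack=4)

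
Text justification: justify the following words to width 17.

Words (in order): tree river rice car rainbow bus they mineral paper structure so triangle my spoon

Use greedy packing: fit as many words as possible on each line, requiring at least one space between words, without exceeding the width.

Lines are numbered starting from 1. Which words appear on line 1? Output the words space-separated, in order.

Line 1: ['tree', 'river', 'rice'] (min_width=15, slack=2)
Line 2: ['car', 'rainbow', 'bus'] (min_width=15, slack=2)
Line 3: ['they', 'mineral'] (min_width=12, slack=5)
Line 4: ['paper', 'structure'] (min_width=15, slack=2)
Line 5: ['so', 'triangle', 'my'] (min_width=14, slack=3)
Line 6: ['spoon'] (min_width=5, slack=12)

Answer: tree river rice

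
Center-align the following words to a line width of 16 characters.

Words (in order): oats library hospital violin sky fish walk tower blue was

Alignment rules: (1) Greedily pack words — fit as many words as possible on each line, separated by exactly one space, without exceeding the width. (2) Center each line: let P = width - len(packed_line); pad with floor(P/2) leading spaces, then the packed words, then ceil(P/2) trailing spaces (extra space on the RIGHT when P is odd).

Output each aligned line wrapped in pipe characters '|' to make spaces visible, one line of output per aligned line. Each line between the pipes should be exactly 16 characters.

Line 1: ['oats', 'library'] (min_width=12, slack=4)
Line 2: ['hospital', 'violin'] (min_width=15, slack=1)
Line 3: ['sky', 'fish', 'walk'] (min_width=13, slack=3)
Line 4: ['tower', 'blue', 'was'] (min_width=14, slack=2)

Answer: |  oats library  |
|hospital violin |
| sky fish walk  |
| tower blue was |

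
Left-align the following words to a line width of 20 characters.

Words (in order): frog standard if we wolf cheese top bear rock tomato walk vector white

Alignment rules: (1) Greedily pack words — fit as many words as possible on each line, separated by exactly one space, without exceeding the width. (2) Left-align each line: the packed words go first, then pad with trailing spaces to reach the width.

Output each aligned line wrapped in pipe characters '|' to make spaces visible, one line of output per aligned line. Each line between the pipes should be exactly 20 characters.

Line 1: ['frog', 'standard', 'if', 'we'] (min_width=19, slack=1)
Line 2: ['wolf', 'cheese', 'top', 'bear'] (min_width=20, slack=0)
Line 3: ['rock', 'tomato', 'walk'] (min_width=16, slack=4)
Line 4: ['vector', 'white'] (min_width=12, slack=8)

Answer: |frog standard if we |
|wolf cheese top bear|
|rock tomato walk    |
|vector white        |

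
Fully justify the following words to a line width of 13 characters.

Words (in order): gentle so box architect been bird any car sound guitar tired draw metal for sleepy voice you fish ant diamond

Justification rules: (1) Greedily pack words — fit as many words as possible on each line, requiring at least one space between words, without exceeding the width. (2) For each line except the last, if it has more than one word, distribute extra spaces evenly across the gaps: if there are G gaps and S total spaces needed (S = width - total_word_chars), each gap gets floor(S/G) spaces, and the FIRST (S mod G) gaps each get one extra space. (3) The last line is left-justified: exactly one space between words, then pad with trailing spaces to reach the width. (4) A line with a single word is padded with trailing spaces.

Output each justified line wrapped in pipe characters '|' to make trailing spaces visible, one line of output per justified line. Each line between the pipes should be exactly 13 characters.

Line 1: ['gentle', 'so', 'box'] (min_width=13, slack=0)
Line 2: ['architect'] (min_width=9, slack=4)
Line 3: ['been', 'bird', 'any'] (min_width=13, slack=0)
Line 4: ['car', 'sound'] (min_width=9, slack=4)
Line 5: ['guitar', 'tired'] (min_width=12, slack=1)
Line 6: ['draw', 'metal'] (min_width=10, slack=3)
Line 7: ['for', 'sleepy'] (min_width=10, slack=3)
Line 8: ['voice', 'you'] (min_width=9, slack=4)
Line 9: ['fish', 'ant'] (min_width=8, slack=5)
Line 10: ['diamond'] (min_width=7, slack=6)

Answer: |gentle so box|
|architect    |
|been bird any|
|car     sound|
|guitar  tired|
|draw    metal|
|for    sleepy|
|voice     you|
|fish      ant|
|diamond      |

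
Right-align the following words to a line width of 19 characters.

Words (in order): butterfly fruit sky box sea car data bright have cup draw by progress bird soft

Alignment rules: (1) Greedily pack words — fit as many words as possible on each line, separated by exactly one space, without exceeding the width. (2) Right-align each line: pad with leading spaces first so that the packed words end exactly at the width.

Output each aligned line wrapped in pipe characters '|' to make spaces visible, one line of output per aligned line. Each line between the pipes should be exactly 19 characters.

Line 1: ['butterfly', 'fruit', 'sky'] (min_width=19, slack=0)
Line 2: ['box', 'sea', 'car', 'data'] (min_width=16, slack=3)
Line 3: ['bright', 'have', 'cup'] (min_width=15, slack=4)
Line 4: ['draw', 'by', 'progress'] (min_width=16, slack=3)
Line 5: ['bird', 'soft'] (min_width=9, slack=10)

Answer: |butterfly fruit sky|
|   box sea car data|
|    bright have cup|
|   draw by progress|
|          bird soft|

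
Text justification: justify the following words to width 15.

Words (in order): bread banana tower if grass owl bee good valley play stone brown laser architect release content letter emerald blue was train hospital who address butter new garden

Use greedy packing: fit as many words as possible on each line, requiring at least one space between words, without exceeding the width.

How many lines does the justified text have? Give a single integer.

Line 1: ['bread', 'banana'] (min_width=12, slack=3)
Line 2: ['tower', 'if', 'grass'] (min_width=14, slack=1)
Line 3: ['owl', 'bee', 'good'] (min_width=12, slack=3)
Line 4: ['valley', 'play'] (min_width=11, slack=4)
Line 5: ['stone', 'brown'] (min_width=11, slack=4)
Line 6: ['laser', 'architect'] (min_width=15, slack=0)
Line 7: ['release', 'content'] (min_width=15, slack=0)
Line 8: ['letter', 'emerald'] (min_width=14, slack=1)
Line 9: ['blue', 'was', 'train'] (min_width=14, slack=1)
Line 10: ['hospital', 'who'] (min_width=12, slack=3)
Line 11: ['address', 'butter'] (min_width=14, slack=1)
Line 12: ['new', 'garden'] (min_width=10, slack=5)
Total lines: 12

Answer: 12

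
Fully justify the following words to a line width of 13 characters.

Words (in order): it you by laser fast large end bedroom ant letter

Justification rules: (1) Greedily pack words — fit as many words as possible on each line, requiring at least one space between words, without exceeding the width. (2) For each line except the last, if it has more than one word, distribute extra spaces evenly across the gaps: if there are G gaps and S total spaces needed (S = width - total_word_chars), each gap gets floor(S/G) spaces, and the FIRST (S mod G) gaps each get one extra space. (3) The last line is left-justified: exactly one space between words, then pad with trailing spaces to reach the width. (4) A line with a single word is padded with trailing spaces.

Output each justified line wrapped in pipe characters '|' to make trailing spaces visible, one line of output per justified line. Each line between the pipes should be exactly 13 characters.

Answer: |it   you   by|
|laser    fast|
|large     end|
|bedroom   ant|
|letter       |

Derivation:
Line 1: ['it', 'you', 'by'] (min_width=9, slack=4)
Line 2: ['laser', 'fast'] (min_width=10, slack=3)
Line 3: ['large', 'end'] (min_width=9, slack=4)
Line 4: ['bedroom', 'ant'] (min_width=11, slack=2)
Line 5: ['letter'] (min_width=6, slack=7)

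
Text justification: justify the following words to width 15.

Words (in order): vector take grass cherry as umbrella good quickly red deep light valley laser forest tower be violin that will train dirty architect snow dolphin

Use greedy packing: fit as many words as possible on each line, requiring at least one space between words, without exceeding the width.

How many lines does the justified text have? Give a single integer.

Answer: 11

Derivation:
Line 1: ['vector', 'take'] (min_width=11, slack=4)
Line 2: ['grass', 'cherry', 'as'] (min_width=15, slack=0)
Line 3: ['umbrella', 'good'] (min_width=13, slack=2)
Line 4: ['quickly', 'red'] (min_width=11, slack=4)
Line 5: ['deep', 'light'] (min_width=10, slack=5)
Line 6: ['valley', 'laser'] (min_width=12, slack=3)
Line 7: ['forest', 'tower', 'be'] (min_width=15, slack=0)
Line 8: ['violin', 'that'] (min_width=11, slack=4)
Line 9: ['will', 'train'] (min_width=10, slack=5)
Line 10: ['dirty', 'architect'] (min_width=15, slack=0)
Line 11: ['snow', 'dolphin'] (min_width=12, slack=3)
Total lines: 11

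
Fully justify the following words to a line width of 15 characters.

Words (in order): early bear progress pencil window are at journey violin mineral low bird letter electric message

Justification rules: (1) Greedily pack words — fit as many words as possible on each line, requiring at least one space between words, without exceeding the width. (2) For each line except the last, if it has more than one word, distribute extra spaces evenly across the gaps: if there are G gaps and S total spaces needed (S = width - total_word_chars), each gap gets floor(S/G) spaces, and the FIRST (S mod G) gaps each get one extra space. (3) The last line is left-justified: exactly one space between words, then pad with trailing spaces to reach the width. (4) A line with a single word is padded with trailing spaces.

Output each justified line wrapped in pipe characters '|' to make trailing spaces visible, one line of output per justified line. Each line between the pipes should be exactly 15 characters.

Answer: |early      bear|
|progress pencil|
|window  are  at|
|journey  violin|
|mineral     low|
|bird     letter|
|electric       |
|message        |

Derivation:
Line 1: ['early', 'bear'] (min_width=10, slack=5)
Line 2: ['progress', 'pencil'] (min_width=15, slack=0)
Line 3: ['window', 'are', 'at'] (min_width=13, slack=2)
Line 4: ['journey', 'violin'] (min_width=14, slack=1)
Line 5: ['mineral', 'low'] (min_width=11, slack=4)
Line 6: ['bird', 'letter'] (min_width=11, slack=4)
Line 7: ['electric'] (min_width=8, slack=7)
Line 8: ['message'] (min_width=7, slack=8)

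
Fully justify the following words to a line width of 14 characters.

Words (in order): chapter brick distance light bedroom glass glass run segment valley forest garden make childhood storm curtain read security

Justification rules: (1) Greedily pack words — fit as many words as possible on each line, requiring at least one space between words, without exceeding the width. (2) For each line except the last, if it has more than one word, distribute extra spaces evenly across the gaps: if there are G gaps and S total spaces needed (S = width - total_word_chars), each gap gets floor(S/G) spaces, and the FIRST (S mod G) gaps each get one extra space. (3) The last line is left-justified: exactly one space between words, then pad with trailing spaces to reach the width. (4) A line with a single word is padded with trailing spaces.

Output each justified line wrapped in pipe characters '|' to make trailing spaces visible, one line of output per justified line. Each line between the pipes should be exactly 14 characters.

Answer: |chapter  brick|
|distance light|
|bedroom  glass|
|glass      run|
|segment valley|
|forest  garden|
|make childhood|
|storm  curtain|
|read security |

Derivation:
Line 1: ['chapter', 'brick'] (min_width=13, slack=1)
Line 2: ['distance', 'light'] (min_width=14, slack=0)
Line 3: ['bedroom', 'glass'] (min_width=13, slack=1)
Line 4: ['glass', 'run'] (min_width=9, slack=5)
Line 5: ['segment', 'valley'] (min_width=14, slack=0)
Line 6: ['forest', 'garden'] (min_width=13, slack=1)
Line 7: ['make', 'childhood'] (min_width=14, slack=0)
Line 8: ['storm', 'curtain'] (min_width=13, slack=1)
Line 9: ['read', 'security'] (min_width=13, slack=1)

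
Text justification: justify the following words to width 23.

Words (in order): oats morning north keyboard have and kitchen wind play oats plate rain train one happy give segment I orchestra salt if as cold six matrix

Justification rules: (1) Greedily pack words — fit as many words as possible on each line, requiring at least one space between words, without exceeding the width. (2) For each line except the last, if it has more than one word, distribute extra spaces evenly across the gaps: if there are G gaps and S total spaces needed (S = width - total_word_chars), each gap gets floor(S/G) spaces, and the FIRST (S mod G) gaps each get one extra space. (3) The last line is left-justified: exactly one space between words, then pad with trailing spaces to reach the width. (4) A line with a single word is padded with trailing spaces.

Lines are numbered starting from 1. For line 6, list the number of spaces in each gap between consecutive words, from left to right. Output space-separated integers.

Answer: 2 2 2

Derivation:
Line 1: ['oats', 'morning', 'north'] (min_width=18, slack=5)
Line 2: ['keyboard', 'have', 'and'] (min_width=17, slack=6)
Line 3: ['kitchen', 'wind', 'play', 'oats'] (min_width=22, slack=1)
Line 4: ['plate', 'rain', 'train', 'one'] (min_width=20, slack=3)
Line 5: ['happy', 'give', 'segment', 'I'] (min_width=20, slack=3)
Line 6: ['orchestra', 'salt', 'if', 'as'] (min_width=20, slack=3)
Line 7: ['cold', 'six', 'matrix'] (min_width=15, slack=8)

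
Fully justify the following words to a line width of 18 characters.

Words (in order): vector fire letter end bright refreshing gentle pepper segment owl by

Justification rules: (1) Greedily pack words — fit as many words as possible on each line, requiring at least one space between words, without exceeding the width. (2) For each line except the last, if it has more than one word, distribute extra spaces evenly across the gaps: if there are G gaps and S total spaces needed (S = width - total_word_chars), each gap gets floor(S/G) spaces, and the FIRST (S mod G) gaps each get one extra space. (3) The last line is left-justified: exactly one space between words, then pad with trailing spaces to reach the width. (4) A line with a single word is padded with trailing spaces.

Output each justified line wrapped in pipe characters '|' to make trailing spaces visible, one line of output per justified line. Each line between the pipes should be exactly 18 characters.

Line 1: ['vector', 'fire', 'letter'] (min_width=18, slack=0)
Line 2: ['end', 'bright'] (min_width=10, slack=8)
Line 3: ['refreshing', 'gentle'] (min_width=17, slack=1)
Line 4: ['pepper', 'segment', 'owl'] (min_width=18, slack=0)
Line 5: ['by'] (min_width=2, slack=16)

Answer: |vector fire letter|
|end         bright|
|refreshing  gentle|
|pepper segment owl|
|by                |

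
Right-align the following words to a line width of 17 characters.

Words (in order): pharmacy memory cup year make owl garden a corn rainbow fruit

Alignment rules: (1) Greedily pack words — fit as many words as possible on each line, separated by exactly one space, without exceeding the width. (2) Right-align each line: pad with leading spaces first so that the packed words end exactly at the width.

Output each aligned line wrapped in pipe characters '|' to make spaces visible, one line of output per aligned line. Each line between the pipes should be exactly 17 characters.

Line 1: ['pharmacy', 'memory'] (min_width=15, slack=2)
Line 2: ['cup', 'year', 'make', 'owl'] (min_width=17, slack=0)
Line 3: ['garden', 'a', 'corn'] (min_width=13, slack=4)
Line 4: ['rainbow', 'fruit'] (min_width=13, slack=4)

Answer: |  pharmacy memory|
|cup year make owl|
|    garden a corn|
|    rainbow fruit|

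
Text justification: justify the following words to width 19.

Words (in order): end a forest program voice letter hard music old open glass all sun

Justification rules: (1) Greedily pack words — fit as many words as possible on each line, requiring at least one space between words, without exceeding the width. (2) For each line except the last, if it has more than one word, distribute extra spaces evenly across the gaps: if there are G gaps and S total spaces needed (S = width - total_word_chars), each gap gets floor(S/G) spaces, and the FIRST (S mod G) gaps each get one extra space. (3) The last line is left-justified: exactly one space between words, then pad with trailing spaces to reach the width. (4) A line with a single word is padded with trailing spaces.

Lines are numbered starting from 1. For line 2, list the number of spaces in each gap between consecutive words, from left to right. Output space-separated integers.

Line 1: ['end', 'a', 'forest'] (min_width=12, slack=7)
Line 2: ['program', 'voice'] (min_width=13, slack=6)
Line 3: ['letter', 'hard', 'music'] (min_width=17, slack=2)
Line 4: ['old', 'open', 'glass', 'all'] (min_width=18, slack=1)
Line 5: ['sun'] (min_width=3, slack=16)

Answer: 7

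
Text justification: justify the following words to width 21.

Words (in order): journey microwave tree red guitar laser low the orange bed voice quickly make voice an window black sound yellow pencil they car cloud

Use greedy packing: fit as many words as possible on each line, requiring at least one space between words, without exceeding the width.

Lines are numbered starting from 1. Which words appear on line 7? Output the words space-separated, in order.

Line 1: ['journey', 'microwave'] (min_width=17, slack=4)
Line 2: ['tree', 'red', 'guitar', 'laser'] (min_width=21, slack=0)
Line 3: ['low', 'the', 'orange', 'bed'] (min_width=18, slack=3)
Line 4: ['voice', 'quickly', 'make'] (min_width=18, slack=3)
Line 5: ['voice', 'an', 'window', 'black'] (min_width=21, slack=0)
Line 6: ['sound', 'yellow', 'pencil'] (min_width=19, slack=2)
Line 7: ['they', 'car', 'cloud'] (min_width=14, slack=7)

Answer: they car cloud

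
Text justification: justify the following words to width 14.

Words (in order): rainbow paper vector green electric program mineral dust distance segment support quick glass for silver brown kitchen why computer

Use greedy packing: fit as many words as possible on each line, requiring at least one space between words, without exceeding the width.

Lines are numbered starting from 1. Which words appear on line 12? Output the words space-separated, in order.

Line 1: ['rainbow', 'paper'] (min_width=13, slack=1)
Line 2: ['vector', 'green'] (min_width=12, slack=2)
Line 3: ['electric'] (min_width=8, slack=6)
Line 4: ['program'] (min_width=7, slack=7)
Line 5: ['mineral', 'dust'] (min_width=12, slack=2)
Line 6: ['distance'] (min_width=8, slack=6)
Line 7: ['segment'] (min_width=7, slack=7)
Line 8: ['support', 'quick'] (min_width=13, slack=1)
Line 9: ['glass', 'for'] (min_width=9, slack=5)
Line 10: ['silver', 'brown'] (min_width=12, slack=2)
Line 11: ['kitchen', 'why'] (min_width=11, slack=3)
Line 12: ['computer'] (min_width=8, slack=6)

Answer: computer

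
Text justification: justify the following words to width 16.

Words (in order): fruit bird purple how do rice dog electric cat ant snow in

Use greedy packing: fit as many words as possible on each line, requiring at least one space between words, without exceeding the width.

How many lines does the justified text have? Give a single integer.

Line 1: ['fruit', 'bird'] (min_width=10, slack=6)
Line 2: ['purple', 'how', 'do'] (min_width=13, slack=3)
Line 3: ['rice', 'dog'] (min_width=8, slack=8)
Line 4: ['electric', 'cat', 'ant'] (min_width=16, slack=0)
Line 5: ['snow', 'in'] (min_width=7, slack=9)
Total lines: 5

Answer: 5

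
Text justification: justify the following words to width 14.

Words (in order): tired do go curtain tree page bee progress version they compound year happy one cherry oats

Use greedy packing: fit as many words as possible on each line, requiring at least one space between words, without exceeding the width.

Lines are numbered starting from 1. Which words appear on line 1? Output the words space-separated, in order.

Line 1: ['tired', 'do', 'go'] (min_width=11, slack=3)
Line 2: ['curtain', 'tree'] (min_width=12, slack=2)
Line 3: ['page', 'bee'] (min_width=8, slack=6)
Line 4: ['progress'] (min_width=8, slack=6)
Line 5: ['version', 'they'] (min_width=12, slack=2)
Line 6: ['compound', 'year'] (min_width=13, slack=1)
Line 7: ['happy', 'one'] (min_width=9, slack=5)
Line 8: ['cherry', 'oats'] (min_width=11, slack=3)

Answer: tired do go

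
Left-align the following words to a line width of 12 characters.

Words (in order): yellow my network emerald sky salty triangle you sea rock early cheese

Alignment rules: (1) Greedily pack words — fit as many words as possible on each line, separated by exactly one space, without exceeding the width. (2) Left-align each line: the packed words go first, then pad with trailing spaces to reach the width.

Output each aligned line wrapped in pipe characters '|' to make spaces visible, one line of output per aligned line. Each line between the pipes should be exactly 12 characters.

Answer: |yellow my   |
|network     |
|emerald sky |
|salty       |
|triangle you|
|sea rock    |
|early cheese|

Derivation:
Line 1: ['yellow', 'my'] (min_width=9, slack=3)
Line 2: ['network'] (min_width=7, slack=5)
Line 3: ['emerald', 'sky'] (min_width=11, slack=1)
Line 4: ['salty'] (min_width=5, slack=7)
Line 5: ['triangle', 'you'] (min_width=12, slack=0)
Line 6: ['sea', 'rock'] (min_width=8, slack=4)
Line 7: ['early', 'cheese'] (min_width=12, slack=0)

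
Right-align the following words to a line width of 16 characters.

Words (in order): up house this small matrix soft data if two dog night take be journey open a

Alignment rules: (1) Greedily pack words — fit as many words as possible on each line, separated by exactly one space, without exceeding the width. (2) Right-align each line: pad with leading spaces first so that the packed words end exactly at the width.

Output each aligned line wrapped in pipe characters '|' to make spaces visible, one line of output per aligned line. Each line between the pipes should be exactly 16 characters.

Answer: |   up house this|
|    small matrix|
|soft data if two|
|  dog night take|
| be journey open|
|               a|

Derivation:
Line 1: ['up', 'house', 'this'] (min_width=13, slack=3)
Line 2: ['small', 'matrix'] (min_width=12, slack=4)
Line 3: ['soft', 'data', 'if', 'two'] (min_width=16, slack=0)
Line 4: ['dog', 'night', 'take'] (min_width=14, slack=2)
Line 5: ['be', 'journey', 'open'] (min_width=15, slack=1)
Line 6: ['a'] (min_width=1, slack=15)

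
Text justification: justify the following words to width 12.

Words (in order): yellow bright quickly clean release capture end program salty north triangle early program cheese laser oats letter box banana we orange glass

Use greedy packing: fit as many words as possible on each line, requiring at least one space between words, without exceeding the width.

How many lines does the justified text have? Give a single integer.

Line 1: ['yellow'] (min_width=6, slack=6)
Line 2: ['bright'] (min_width=6, slack=6)
Line 3: ['quickly'] (min_width=7, slack=5)
Line 4: ['clean'] (min_width=5, slack=7)
Line 5: ['release'] (min_width=7, slack=5)
Line 6: ['capture', 'end'] (min_width=11, slack=1)
Line 7: ['program'] (min_width=7, slack=5)
Line 8: ['salty', 'north'] (min_width=11, slack=1)
Line 9: ['triangle'] (min_width=8, slack=4)
Line 10: ['early'] (min_width=5, slack=7)
Line 11: ['program'] (min_width=7, slack=5)
Line 12: ['cheese', 'laser'] (min_width=12, slack=0)
Line 13: ['oats', 'letter'] (min_width=11, slack=1)
Line 14: ['box', 'banana'] (min_width=10, slack=2)
Line 15: ['we', 'orange'] (min_width=9, slack=3)
Line 16: ['glass'] (min_width=5, slack=7)
Total lines: 16

Answer: 16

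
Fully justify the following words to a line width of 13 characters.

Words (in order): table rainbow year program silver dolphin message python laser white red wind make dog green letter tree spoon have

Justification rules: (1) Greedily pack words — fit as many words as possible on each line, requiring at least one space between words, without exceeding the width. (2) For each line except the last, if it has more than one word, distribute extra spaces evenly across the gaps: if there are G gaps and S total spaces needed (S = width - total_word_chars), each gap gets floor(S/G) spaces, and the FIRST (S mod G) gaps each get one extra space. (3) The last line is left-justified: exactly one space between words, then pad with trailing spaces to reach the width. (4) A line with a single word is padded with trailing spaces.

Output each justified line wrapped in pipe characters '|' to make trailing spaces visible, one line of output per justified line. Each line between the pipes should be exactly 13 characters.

Line 1: ['table', 'rainbow'] (min_width=13, slack=0)
Line 2: ['year', 'program'] (min_width=12, slack=1)
Line 3: ['silver'] (min_width=6, slack=7)
Line 4: ['dolphin'] (min_width=7, slack=6)
Line 5: ['message'] (min_width=7, slack=6)
Line 6: ['python', 'laser'] (min_width=12, slack=1)
Line 7: ['white', 'red'] (min_width=9, slack=4)
Line 8: ['wind', 'make', 'dog'] (min_width=13, slack=0)
Line 9: ['green', 'letter'] (min_width=12, slack=1)
Line 10: ['tree', 'spoon'] (min_width=10, slack=3)
Line 11: ['have'] (min_width=4, slack=9)

Answer: |table rainbow|
|year  program|
|silver       |
|dolphin      |
|message      |
|python  laser|
|white     red|
|wind make dog|
|green  letter|
|tree    spoon|
|have         |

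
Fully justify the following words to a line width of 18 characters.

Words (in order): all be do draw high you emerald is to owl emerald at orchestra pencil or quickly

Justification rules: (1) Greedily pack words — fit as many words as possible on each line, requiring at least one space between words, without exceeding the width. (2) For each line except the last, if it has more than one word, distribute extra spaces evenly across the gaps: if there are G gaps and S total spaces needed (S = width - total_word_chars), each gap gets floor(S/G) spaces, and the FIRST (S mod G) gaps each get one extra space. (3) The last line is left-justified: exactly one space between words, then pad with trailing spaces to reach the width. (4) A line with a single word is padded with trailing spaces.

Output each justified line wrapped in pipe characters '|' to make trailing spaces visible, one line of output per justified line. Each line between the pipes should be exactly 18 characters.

Line 1: ['all', 'be', 'do', 'draw'] (min_width=14, slack=4)
Line 2: ['high', 'you', 'emerald'] (min_width=16, slack=2)
Line 3: ['is', 'to', 'owl', 'emerald'] (min_width=17, slack=1)
Line 4: ['at', 'orchestra'] (min_width=12, slack=6)
Line 5: ['pencil', 'or', 'quickly'] (min_width=17, slack=1)

Answer: |all   be  do  draw|
|high  you  emerald|
|is  to owl emerald|
|at       orchestra|
|pencil or quickly |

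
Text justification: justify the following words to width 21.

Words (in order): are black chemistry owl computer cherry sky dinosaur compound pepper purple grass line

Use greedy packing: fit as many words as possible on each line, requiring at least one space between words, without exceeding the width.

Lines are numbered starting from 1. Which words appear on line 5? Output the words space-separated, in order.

Answer: line

Derivation:
Line 1: ['are', 'black', 'chemistry'] (min_width=19, slack=2)
Line 2: ['owl', 'computer', 'cherry'] (min_width=19, slack=2)
Line 3: ['sky', 'dinosaur', 'compound'] (min_width=21, slack=0)
Line 4: ['pepper', 'purple', 'grass'] (min_width=19, slack=2)
Line 5: ['line'] (min_width=4, slack=17)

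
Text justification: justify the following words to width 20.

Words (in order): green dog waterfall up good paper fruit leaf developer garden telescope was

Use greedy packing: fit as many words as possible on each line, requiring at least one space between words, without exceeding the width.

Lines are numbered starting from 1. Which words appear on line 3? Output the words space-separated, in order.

Line 1: ['green', 'dog', 'waterfall'] (min_width=19, slack=1)
Line 2: ['up', 'good', 'paper', 'fruit'] (min_width=19, slack=1)
Line 3: ['leaf', 'developer'] (min_width=14, slack=6)
Line 4: ['garden', 'telescope', 'was'] (min_width=20, slack=0)

Answer: leaf developer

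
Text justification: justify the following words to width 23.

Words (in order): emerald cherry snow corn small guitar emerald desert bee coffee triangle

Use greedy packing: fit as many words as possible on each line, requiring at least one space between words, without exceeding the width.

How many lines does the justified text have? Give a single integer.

Line 1: ['emerald', 'cherry', 'snow'] (min_width=19, slack=4)
Line 2: ['corn', 'small', 'guitar'] (min_width=17, slack=6)
Line 3: ['emerald', 'desert', 'bee'] (min_width=18, slack=5)
Line 4: ['coffee', 'triangle'] (min_width=15, slack=8)
Total lines: 4

Answer: 4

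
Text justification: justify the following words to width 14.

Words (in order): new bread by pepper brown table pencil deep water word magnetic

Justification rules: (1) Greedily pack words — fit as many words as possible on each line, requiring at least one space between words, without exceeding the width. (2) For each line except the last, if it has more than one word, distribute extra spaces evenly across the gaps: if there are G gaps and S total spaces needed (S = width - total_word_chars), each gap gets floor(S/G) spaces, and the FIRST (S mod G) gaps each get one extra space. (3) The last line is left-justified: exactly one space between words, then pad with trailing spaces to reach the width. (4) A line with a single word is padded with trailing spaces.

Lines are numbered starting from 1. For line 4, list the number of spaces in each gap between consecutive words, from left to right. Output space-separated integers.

Line 1: ['new', 'bread', 'by'] (min_width=12, slack=2)
Line 2: ['pepper', 'brown'] (min_width=12, slack=2)
Line 3: ['table', 'pencil'] (min_width=12, slack=2)
Line 4: ['deep', 'water'] (min_width=10, slack=4)
Line 5: ['word', 'magnetic'] (min_width=13, slack=1)

Answer: 5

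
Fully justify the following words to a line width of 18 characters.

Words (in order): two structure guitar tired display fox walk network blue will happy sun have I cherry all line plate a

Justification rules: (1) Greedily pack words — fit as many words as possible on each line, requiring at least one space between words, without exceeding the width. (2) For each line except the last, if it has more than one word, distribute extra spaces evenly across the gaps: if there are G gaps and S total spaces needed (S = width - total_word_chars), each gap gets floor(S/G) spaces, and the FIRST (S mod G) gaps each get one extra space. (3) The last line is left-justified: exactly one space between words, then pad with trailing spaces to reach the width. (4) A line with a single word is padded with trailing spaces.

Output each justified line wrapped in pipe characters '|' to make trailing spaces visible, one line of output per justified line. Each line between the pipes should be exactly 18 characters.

Answer: |two      structure|
|guitar       tired|
|display  fox  walk|
|network  blue will|
|happy  sun  have I|
|cherry   all  line|
|plate a           |

Derivation:
Line 1: ['two', 'structure'] (min_width=13, slack=5)
Line 2: ['guitar', 'tired'] (min_width=12, slack=6)
Line 3: ['display', 'fox', 'walk'] (min_width=16, slack=2)
Line 4: ['network', 'blue', 'will'] (min_width=17, slack=1)
Line 5: ['happy', 'sun', 'have', 'I'] (min_width=16, slack=2)
Line 6: ['cherry', 'all', 'line'] (min_width=15, slack=3)
Line 7: ['plate', 'a'] (min_width=7, slack=11)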